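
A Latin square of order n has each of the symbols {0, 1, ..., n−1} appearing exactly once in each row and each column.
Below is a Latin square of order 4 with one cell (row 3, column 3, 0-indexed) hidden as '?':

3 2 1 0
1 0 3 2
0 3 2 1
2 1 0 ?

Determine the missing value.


Row 3 contains symbols [0, 1, 2] — missing [3].
Column 3 contains symbols [0, 1, 2] — missing [3].
The missing symbol must appear in both missing sets; intersection = [3].
Therefore the hidden value is 3.

Missing value = 3.


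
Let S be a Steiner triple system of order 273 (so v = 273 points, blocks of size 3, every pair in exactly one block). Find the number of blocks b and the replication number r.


An STS(v) is a 2-(v, 3, 1) BIBD: block size k = 3, λ = 1.
Replication: r(k − 1) = λ(v − 1) ⇒ r·2 = 273 − 1 = 272 ⇒ r = 136.
Block count: bk = vr ⇒ b·3 = 273·136 = 37128 ⇒ b = 12376.
(Check via b = v(v − 1)/6 = 273·272/6 = 74256/6 = 12376.)

r = 136, b = 12376.


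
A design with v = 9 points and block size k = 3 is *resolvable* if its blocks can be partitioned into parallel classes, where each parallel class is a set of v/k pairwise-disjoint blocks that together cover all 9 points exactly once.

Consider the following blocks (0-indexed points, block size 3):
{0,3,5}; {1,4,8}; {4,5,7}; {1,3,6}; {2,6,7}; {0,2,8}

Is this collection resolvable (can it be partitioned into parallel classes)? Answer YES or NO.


v = 9, block size k = 3, number of blocks = 6.
For resolvability, blocks must partition into parallel classes of size v/k = 3.
Total blocks must therefore be a multiple of 3: 6 = 3·2 + 0 ⇒ divisible ✓.
Greedy packing gives 2 candidate class(es). Each should be a full parallel class (size 3, covers all 9 points).
  Class 1 (3 blocks): {0,3,5}; {1,4,8}; {2,6,7}. Points covered: [0, 1, 2, 3, 4, 5, 6, 7, 8].
  Class 2 (3 blocks): {4,5,7}; {1,3,6}; {0,2,8}. Points covered: [0, 1, 2, 3, 4, 5, 6, 7, 8].
All classes full (size 3)? YES. All classes cover every point? YES.
Resolvable? YES.

YES


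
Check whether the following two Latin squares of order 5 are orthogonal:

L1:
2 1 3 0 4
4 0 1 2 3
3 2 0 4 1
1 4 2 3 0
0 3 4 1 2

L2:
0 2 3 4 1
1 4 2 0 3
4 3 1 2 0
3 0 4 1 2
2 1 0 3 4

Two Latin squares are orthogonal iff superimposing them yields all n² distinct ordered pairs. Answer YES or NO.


Form the n² = 25 superimposed pairs (L1[i][j], L2[i][j]), row by row (rows and columns indexed from 0):
row 0: (2,0) (1,2) (3,3) (0,4) (4,1)
row 1: (4,1) (0,4) (1,2) (2,0) (3,3)
row 2: (3,4) (2,3) (0,1) (4,2) (1,0)
row 3: (1,3) (4,0) (2,4) (3,1) (0,2)
row 4: (0,2) (3,1) (4,0) (1,3) (2,4)
Orthogonality requires all 25 pairs distinct.
But the pair (4,1) repeats: cell (0,4) has L1 = 4, L2 = 1, and cell (1,0) has L1 = 4, L2 = 1.
A repeated pair means some other pair never occurs (only 15 distinct pairs out of 25), so the squares are not orthogonal.
Conclusion: NO.

NO


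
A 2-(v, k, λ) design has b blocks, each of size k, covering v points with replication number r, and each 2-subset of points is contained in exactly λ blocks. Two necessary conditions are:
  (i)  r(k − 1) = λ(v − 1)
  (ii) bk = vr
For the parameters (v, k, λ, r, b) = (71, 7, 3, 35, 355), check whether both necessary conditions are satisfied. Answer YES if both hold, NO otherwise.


Condition (i): r(k − 1) = 35·6 = 210; λ(v − 1) = 3·70 = 210. Match? YES.
Condition (ii): bk = 355·7 = 2485; vr = 71·35 = 2485. Match? YES.
Both conditions hold? YES.

YES


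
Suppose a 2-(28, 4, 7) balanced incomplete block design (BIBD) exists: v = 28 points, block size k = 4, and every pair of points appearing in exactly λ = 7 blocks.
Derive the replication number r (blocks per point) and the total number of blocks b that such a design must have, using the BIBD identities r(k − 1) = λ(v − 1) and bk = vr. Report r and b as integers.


Any 2-(v, k, λ) BIBD satisfies two necessary conditions:
  (i)  Each point sits in r blocks, and counting incidences through any fixed point gives r(k − 1) = λ(v − 1), so r = λ(v − 1)/(k − 1).
  (ii) Total incidences bk = vr, so b = vr/k.
Step 1: r = λ(v − 1)/(k − 1) = 7·(28 − 1)/(4 − 1) = 7·27/3 = 189/3 = 63.
Step 2: b = vr/k = 28·63/4 = 1764/4 = 441.
Check integrality: r = 63 ∈ Z ✓, b = 441 ∈ Z ✓.
(These identities are necessary conditions: they determine r and b for any design with these parameters, but do not by themselves prove that one exists.)

r = 63, b = 441.


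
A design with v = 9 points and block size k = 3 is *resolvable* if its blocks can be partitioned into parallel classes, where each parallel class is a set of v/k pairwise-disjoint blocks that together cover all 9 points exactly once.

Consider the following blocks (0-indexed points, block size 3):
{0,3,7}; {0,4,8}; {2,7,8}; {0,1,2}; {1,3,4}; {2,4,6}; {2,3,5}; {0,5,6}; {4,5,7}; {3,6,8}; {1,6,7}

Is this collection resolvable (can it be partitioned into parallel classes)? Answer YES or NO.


v = 9, block size k = 3, number of blocks = 11.
For resolvability, blocks must partition into parallel classes of size v/k = 3.
Total blocks must therefore be a multiple of 3: 11 = 3·3 + 2 ⇒ not divisible ✗.
Resolvable? NO.

NO


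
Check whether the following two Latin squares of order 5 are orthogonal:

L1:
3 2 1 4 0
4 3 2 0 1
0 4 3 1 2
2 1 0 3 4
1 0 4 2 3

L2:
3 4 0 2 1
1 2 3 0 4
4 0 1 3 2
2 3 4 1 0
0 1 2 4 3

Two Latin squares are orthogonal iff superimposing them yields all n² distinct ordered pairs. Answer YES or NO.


Form the n² = 25 superimposed pairs (L1[i][j], L2[i][j]), row by row (rows and columns indexed from 0):
row 0: (3,3) (2,4) (1,0) (4,2) (0,1)
row 1: (4,1) (3,2) (2,3) (0,0) (1,4)
row 2: (0,4) (4,0) (3,1) (1,3) (2,2)
row 3: (2,2) (1,3) (0,4) (3,1) (4,0)
row 4: (1,0) (0,1) (4,2) (2,4) (3,3)
Orthogonality requires all 25 pairs distinct.
But the pair (2,2) repeats: cell (2,4) has L1 = 2, L2 = 2, and cell (3,0) has L1 = 2, L2 = 2.
A repeated pair means some other pair never occurs (only 15 distinct pairs out of 25), so the squares are not orthogonal.
Conclusion: NO.

NO


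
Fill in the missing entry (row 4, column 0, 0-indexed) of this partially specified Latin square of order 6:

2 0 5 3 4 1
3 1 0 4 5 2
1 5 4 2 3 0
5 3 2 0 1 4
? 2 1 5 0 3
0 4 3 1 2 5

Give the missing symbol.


Row 4 contains symbols [0, 1, 2, 3, 5] — missing [4].
Column 0 contains symbols [0, 1, 2, 3, 5] — missing [4].
The missing symbol must appear in both missing sets; intersection = [4].
Therefore the hidden value is 4.

Missing value = 4.


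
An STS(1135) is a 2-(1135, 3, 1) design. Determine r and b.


An STS(v) is a 2-(v, 3, 1) BIBD: block size k = 3, λ = 1.
Replication: r(k − 1) = λ(v − 1) ⇒ r·2 = 1135 − 1 = 1134 ⇒ r = 567.
Block count: bk = vr ⇒ b·3 = 1135·567 = 643545 ⇒ b = 214515.
(Check via b = v(v − 1)/6 = 1135·1134/6 = 1287090/6 = 214515.)

r = 567, b = 214515.


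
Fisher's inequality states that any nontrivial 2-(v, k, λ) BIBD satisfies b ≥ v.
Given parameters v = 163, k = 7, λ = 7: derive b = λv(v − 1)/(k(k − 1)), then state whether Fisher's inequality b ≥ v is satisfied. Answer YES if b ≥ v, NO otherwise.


r = λ(v − 1)/(k − 1) = 7·162/6 = 189.
b = vr/k = 163·189/7 = 4401.
Fisher's inequality: b ≥ v ⇔ 4401 ≥ 163? YES.

YES


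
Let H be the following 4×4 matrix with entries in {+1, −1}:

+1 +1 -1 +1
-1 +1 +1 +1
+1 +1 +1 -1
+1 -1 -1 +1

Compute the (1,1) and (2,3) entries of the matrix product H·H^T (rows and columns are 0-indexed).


Row 1 of H: [-1, 1, 1, 1].
Row 2 of H: [1, 1, 1, -1].
Row 3 of H: [1, -1, -1, 1].
(H·H^T)[1][1] = Σ_j H[1][j]·H[1][j] = (-1)² + (1)² + (1)² + (1)² = 1 + 1 + 1 + 1 = 4.
(H·H^T)[2][3] = Σ_j H[2][j]·H[3][j] = (1)·(1) + (1)·(-1) + (1)·(-1) + (-1)·(1) = 1 + -1 + -1 + -1 = -2.
Rows 2 and 3 are not orthogonal (dot product = -2 ≠ 0), so H is not a Hadamard matrix.

(1,1) entry = 4; (2,3) entry = -2.


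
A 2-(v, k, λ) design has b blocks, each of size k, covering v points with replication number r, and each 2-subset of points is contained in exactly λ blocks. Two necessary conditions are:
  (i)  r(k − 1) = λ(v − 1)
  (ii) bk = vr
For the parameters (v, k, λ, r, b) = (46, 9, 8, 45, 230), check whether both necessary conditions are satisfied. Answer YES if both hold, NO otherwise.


Condition (i): r(k − 1) = 45·8 = 360; λ(v − 1) = 8·45 = 360. Match? YES.
Condition (ii): bk = 230·9 = 2070; vr = 46·45 = 2070. Match? YES.
Both conditions hold? YES.

YES


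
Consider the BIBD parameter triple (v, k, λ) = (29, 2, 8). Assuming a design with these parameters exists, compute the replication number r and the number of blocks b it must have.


Any 2-(v, k, λ) BIBD satisfies two necessary conditions:
  (i)  Each point sits in r blocks, and counting incidences through any fixed point gives r(k − 1) = λ(v − 1), so r = λ(v − 1)/(k − 1).
  (ii) Total incidences bk = vr, so b = vr/k.
Step 1: r = λ(v − 1)/(k − 1) = 8·(29 − 1)/(2 − 1) = 8·28/1 = 224/1 = 224.
Step 2: b = vr/k = 29·224/2 = 6496/2 = 3248.
Check integrality: r = 224 ∈ Z ✓, b = 3248 ∈ Z ✓.
(These identities are necessary conditions: they determine r and b for any design with these parameters, but do not by themselves prove that one exists.)

r = 224, b = 3248.


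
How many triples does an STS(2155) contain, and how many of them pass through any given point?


An STS(v) is a 2-(v, 3, 1) BIBD: block size k = 3, λ = 1.
Replication: r(k − 1) = λ(v − 1) ⇒ r·2 = 2155 − 1 = 2154 ⇒ r = 1077.
Block count: b = v(v − 1)/6 = 2155·2154/6 = 4641870/6 = 773645.
(Check via bk = vr: 773645·3 = 2320935 = 2155·1077 = 2320935 ✓.)

r = 1077, b = 773645.


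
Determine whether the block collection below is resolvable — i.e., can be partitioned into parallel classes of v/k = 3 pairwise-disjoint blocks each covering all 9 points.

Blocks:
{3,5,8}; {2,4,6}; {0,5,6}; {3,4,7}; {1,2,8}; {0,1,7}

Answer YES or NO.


v = 9, block size k = 3, number of blocks = 6.
For resolvability, blocks must partition into parallel classes of size v/k = 3.
Total blocks must therefore be a multiple of 3: 6 = 3·2 + 0 ⇒ divisible ✓.
Greedy packing gives 2 candidate class(es). Each should be a full parallel class (size 3, covers all 9 points).
  Class 1 (3 blocks): {3,5,8}; {2,4,6}; {0,1,7}. Points covered: [0, 1, 2, 3, 4, 5, 6, 7, 8].
  Class 2 (3 blocks): {0,5,6}; {3,4,7}; {1,2,8}. Points covered: [0, 1, 2, 3, 4, 5, 6, 7, 8].
All classes full (size 3)? YES. All classes cover every point? YES.
Resolvable? YES.

YES


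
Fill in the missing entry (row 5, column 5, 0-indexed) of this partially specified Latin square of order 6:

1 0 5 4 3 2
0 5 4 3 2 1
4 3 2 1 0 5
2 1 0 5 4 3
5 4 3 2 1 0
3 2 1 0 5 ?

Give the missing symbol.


Row 5 contains symbols [0, 1, 2, 3, 5] — missing [4].
Column 5 contains symbols [0, 1, 2, 3, 5] — missing [4].
The missing symbol must appear in both missing sets; intersection = [4].
Therefore the hidden value is 4.

Missing value = 4.


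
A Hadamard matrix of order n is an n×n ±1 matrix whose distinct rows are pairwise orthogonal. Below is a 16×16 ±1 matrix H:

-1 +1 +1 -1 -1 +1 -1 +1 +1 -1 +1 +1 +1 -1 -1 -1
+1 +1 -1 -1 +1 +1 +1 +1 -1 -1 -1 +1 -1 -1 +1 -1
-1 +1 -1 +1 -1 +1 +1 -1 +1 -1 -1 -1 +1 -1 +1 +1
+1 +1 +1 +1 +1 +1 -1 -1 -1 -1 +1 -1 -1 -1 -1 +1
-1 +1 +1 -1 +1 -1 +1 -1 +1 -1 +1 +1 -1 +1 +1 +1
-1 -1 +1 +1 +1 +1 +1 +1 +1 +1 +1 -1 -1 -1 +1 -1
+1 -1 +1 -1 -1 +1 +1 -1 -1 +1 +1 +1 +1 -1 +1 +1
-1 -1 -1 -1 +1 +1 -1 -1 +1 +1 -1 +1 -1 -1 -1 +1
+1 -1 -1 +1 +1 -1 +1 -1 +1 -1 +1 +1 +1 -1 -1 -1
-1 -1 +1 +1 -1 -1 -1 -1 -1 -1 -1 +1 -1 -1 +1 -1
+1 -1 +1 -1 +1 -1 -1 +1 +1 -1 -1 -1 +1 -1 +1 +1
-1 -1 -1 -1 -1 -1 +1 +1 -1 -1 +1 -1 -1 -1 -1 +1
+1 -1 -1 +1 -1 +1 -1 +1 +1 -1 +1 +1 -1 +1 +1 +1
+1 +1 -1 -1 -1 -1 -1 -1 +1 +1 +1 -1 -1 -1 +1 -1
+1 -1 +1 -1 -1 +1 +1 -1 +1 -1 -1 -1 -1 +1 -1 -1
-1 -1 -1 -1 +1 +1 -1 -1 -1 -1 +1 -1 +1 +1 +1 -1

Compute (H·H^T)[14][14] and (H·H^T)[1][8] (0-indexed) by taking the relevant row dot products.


Row 1 of H: [1, 1, -1, -1, 1, 1, 1, 1, -1, -1, -1, 1, -1, -1, 1, -1].
Row 8 of H: [1, -1, -1, 1, 1, -1, 1, -1, 1, -1, 1, 1, 1, -1, -1, -1].
Row 14 of H: [1, -1, 1, -1, -1, 1, 1, -1, 1, -1, -1, -1, -1, 1, -1, -1].
(H·H^T)[14][14] = Σ_j H[14][j]·H[14][j] = (1)² + (-1)² + (1)² + (-1)² + (-1)² + (1)² + (1)² + (-1)² + (1)² + (-1)² + (-1)² + (-1)² + (-1)² + (1)² + (-1)² + (-1)² = 1 + 1 + 1 + 1 + 1 + 1 + 1 + 1 + 1 + 1 + 1 + 1 + 1 + 1 + 1 + 1 = 16.
(H·H^T)[1][8] = Σ_j H[1][j]·H[8][j] = (1)·(1) + (1)·(-1) + (-1)·(-1) + (-1)·(1) + (1)·(1) + (1)·(-1) + (1)·(1) + (1)·(-1) + (-1)·(1) + (-1)·(-1) + (-1)·(1) + (1)·(1) + (-1)·(1) + (-1)·(-1) + (1)·(-1) + (-1)·(-1) = 1 + -1 + 1 + -1 + 1 + -1 + 1 + -1 + -1 + 1 + -1 + 1 + -1 + 1 + -1 + 1 = 0.
So rows 1 and 8 are orthogonal; the diagonal entry equals n = 16.

(14,14) entry = 16; (1,8) entry = 0.


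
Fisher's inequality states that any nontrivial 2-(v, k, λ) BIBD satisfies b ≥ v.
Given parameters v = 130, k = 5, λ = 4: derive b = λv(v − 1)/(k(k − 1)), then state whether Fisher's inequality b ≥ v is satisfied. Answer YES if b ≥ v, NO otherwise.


r = λ(v − 1)/(k − 1) = 4·129/4 = 129.
b = vr/k = 130·129/5 = 3354.
Fisher's inequality: b ≥ v ⇔ 3354 ≥ 130? YES.

YES


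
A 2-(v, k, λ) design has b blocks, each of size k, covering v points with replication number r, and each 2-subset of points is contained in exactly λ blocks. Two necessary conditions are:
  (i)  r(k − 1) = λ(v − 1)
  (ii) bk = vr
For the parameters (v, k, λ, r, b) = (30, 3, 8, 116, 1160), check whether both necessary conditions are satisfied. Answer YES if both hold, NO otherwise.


Condition (i): r(k − 1) = 116·2 = 232; λ(v − 1) = 8·29 = 232. Match? YES.
Condition (ii): bk = 1160·3 = 3480; vr = 30·116 = 3480. Match? YES.
Both conditions hold? YES.

YES


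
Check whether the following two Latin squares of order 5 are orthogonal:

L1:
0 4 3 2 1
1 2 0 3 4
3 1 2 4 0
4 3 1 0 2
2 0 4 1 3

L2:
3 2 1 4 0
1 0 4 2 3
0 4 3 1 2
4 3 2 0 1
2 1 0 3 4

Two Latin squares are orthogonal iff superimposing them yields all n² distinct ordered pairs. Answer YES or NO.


Form the n² = 25 superimposed pairs (L1[i][j], L2[i][j]), row by row (rows and columns indexed from 0):
row 0: (0,3) (4,2) (3,1) (2,4) (1,0)
row 1: (1,1) (2,0) (0,4) (3,2) (4,3)
row 2: (3,0) (1,4) (2,3) (4,1) (0,2)
row 3: (4,4) (3,3) (1,2) (0,0) (2,1)
row 4: (2,2) (0,1) (4,0) (1,3) (3,4)
Orthogonality requires all 25 pairs distinct.
Check by first coordinate: for each symbol s of L1, list the L2 entries in the n cells where L1 = s; they must all differ.
  L1 = 0: L2 entries (in reading order) 3, 4, 2, 0, 1 — all 5 distinct ✓
  L1 = 1: L2 entries (in reading order) 0, 1, 4, 2, 3 — all 5 distinct ✓
  L1 = 2: L2 entries (in reading order) 4, 0, 3, 1, 2 — all 5 distinct ✓
  L1 = 3: L2 entries (in reading order) 1, 2, 0, 3, 4 — all 5 distinct ✓
  L1 = 4: L2 entries (in reading order) 2, 3, 1, 4, 0 — all 5 distinct ✓
Every symbol of L1 meets every symbol of L2 exactly once, so all 25 pairs are distinct (25 of 25).
Conclusion: YES.

YES


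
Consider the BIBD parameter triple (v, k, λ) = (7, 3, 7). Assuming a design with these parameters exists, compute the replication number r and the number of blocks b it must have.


Any 2-(v, k, λ) BIBD satisfies two necessary conditions:
  (i)  Each point sits in r blocks, and counting incidences through any fixed point gives r(k − 1) = λ(v − 1), so r = λ(v − 1)/(k − 1).
  (ii) Total incidences bk = vr, so b = vr/k.
Step 1: r = λ(v − 1)/(k − 1) = 7·(7 − 1)/(3 − 1) = 7·6/2 = 42/2 = 21.
Step 2: b = vr/k = 7·21/3 = 147/3 = 49.
Check integrality: r = 21 ∈ Z ✓, b = 49 ∈ Z ✓.
(These identities are necessary conditions: they determine r and b for any design with these parameters, but do not by themselves prove that one exists.)

r = 21, b = 49.


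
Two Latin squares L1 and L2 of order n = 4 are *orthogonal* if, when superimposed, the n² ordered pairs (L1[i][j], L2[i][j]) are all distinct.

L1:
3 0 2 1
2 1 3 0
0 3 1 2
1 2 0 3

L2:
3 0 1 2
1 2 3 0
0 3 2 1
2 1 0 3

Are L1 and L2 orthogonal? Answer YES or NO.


Form the n² = 16 superimposed pairs (L1[i][j], L2[i][j]), row by row (rows and columns indexed from 0):
row 0: (3,3) (0,0) (2,1) (1,2)
row 1: (2,1) (1,2) (3,3) (0,0)
row 2: (0,0) (3,3) (1,2) (2,1)
row 3: (1,2) (2,1) (0,0) (3,3)
Orthogonality requires all 16 pairs distinct.
But the pair (2,1) repeats: cell (0,2) has L1 = 2, L2 = 1, and cell (1,0) has L1 = 2, L2 = 1.
A repeated pair means some other pair never occurs (only 4 distinct pairs out of 16), so the squares are not orthogonal.
Conclusion: NO.

NO


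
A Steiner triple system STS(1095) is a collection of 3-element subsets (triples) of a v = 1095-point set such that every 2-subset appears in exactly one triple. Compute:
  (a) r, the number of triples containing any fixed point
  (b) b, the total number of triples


An STS(v) is a 2-(v, 3, 1) BIBD: block size k = 3, λ = 1.
Replication: r(k − 1) = λ(v − 1) ⇒ r·2 = 1095 − 1 = 1094 ⇒ r = 547.
Block count: bk = vr ⇒ b·3 = 1095·547 = 598965 ⇒ b = 199655.
(Check via b = v(v − 1)/6 = 1095·1094/6 = 1197930/6 = 199655.)

r = 547, b = 199655.


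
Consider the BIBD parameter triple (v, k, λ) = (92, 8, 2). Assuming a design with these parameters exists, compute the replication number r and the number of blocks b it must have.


Any 2-(v, k, λ) BIBD satisfies two necessary conditions:
  (i)  Each point sits in r blocks, and counting incidences through any fixed point gives r(k − 1) = λ(v − 1), so r = λ(v − 1)/(k − 1).
  (ii) Total incidences bk = vr, so b = vr/k.
Step 1: r = λ(v − 1)/(k − 1) = 2·(92 − 1)/(8 − 1) = 2·91/7 = 182/7 = 26.
Step 2: b = vr/k = 92·26/8 = 2392/8 = 299.
Check integrality: r = 26 ∈ Z ✓, b = 299 ∈ Z ✓.
(These identities are necessary conditions: they determine r and b for any design with these parameters, but do not by themselves prove that one exists.)

r = 26, b = 299.


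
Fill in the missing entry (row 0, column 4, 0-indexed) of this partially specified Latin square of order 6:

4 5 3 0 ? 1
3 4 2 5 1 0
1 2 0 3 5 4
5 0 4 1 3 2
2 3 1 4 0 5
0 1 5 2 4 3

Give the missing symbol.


Row 0 contains symbols [0, 1, 3, 4, 5] — missing [2].
Column 4 contains symbols [0, 1, 3, 4, 5] — missing [2].
The missing symbol must appear in both missing sets; intersection = [2].
Therefore the hidden value is 2.

Missing value = 2.


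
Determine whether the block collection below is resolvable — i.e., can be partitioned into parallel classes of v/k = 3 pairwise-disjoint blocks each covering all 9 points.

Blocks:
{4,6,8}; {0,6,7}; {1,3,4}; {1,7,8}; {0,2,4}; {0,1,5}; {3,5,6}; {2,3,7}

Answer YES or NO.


v = 9, block size k = 3, number of blocks = 8.
For resolvability, blocks must partition into parallel classes of size v/k = 3.
Total blocks must therefore be a multiple of 3: 8 = 3·2 + 2 ⇒ not divisible ✗.
Resolvable? NO.

NO


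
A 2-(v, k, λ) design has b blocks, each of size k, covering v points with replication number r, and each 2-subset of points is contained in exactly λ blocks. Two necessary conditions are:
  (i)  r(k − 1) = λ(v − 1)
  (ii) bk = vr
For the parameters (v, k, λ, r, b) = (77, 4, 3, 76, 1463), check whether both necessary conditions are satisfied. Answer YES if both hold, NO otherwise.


Condition (i): r(k − 1) = 76·3 = 228; λ(v − 1) = 3·76 = 228. Match? YES.
Condition (ii): bk = 1463·4 = 5852; vr = 77·76 = 5852. Match? YES.
Both conditions hold? YES.

YES


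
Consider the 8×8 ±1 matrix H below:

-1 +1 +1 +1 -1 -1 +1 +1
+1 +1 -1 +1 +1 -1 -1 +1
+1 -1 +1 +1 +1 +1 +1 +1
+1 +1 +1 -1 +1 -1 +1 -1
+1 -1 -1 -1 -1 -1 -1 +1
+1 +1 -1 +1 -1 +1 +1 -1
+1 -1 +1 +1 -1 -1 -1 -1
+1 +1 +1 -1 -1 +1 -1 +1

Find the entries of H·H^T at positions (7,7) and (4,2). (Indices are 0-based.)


Row 2 of H: [1, -1, 1, 1, 1, 1, 1, 1].
Row 4 of H: [1, -1, -1, -1, -1, -1, -1, 1].
Row 7 of H: [1, 1, 1, -1, -1, 1, -1, 1].
(H·H^T)[7][7] = Σ_j H[7][j]·H[7][j] = (1)² + (1)² + (1)² + (-1)² + (-1)² + (1)² + (-1)² + (1)² = 1 + 1 + 1 + 1 + 1 + 1 + 1 + 1 = 8.
(H·H^T)[4][2] = Σ_j H[4][j]·H[2][j] = (1)·(1) + (-1)·(-1) + (-1)·(1) + (-1)·(1) + (-1)·(1) + (-1)·(1) + (-1)·(1) + (1)·(1) = 1 + 1 + -1 + -1 + -1 + -1 + -1 + 1 = -2.
Rows 4 and 2 are not orthogonal (dot product = -2 ≠ 0), so H is not a Hadamard matrix.

(7,7) entry = 8; (4,2) entry = -2.


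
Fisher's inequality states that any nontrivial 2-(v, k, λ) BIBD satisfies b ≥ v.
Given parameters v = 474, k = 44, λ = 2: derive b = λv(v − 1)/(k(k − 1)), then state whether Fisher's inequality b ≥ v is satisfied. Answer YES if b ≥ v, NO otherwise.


r = λ(v − 1)/(k − 1) = 2·473/43 = 22.
b = vr/k = 474·22/44 = 237.
Fisher's inequality: b ≥ v ⇔ 237 ≥ 474? NO.

NO


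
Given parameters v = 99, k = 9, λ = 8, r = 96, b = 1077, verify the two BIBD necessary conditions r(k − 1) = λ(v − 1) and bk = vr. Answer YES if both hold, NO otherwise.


Condition (i): r(k − 1) = 96·8 = 768; λ(v − 1) = 8·98 = 784. Match? NO.
Condition (ii): bk = 1077·9 = 9693; vr = 99·96 = 9504. Match? NO.
Both conditions hold? NO.

NO


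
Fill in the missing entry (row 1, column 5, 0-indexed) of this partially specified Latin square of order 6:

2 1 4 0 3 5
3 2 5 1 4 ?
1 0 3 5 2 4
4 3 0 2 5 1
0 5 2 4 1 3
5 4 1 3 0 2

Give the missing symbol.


Row 1 contains symbols [1, 2, 3, 4, 5] — missing [0].
Column 5 contains symbols [1, 2, 3, 4, 5] — missing [0].
The missing symbol must appear in both missing sets; intersection = [0].
Therefore the hidden value is 0.

Missing value = 0.


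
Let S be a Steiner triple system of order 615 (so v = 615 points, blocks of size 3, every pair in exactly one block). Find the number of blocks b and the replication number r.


An STS(v) is a 2-(v, 3, 1) BIBD: block size k = 3, λ = 1.
Replication: r(k − 1) = λ(v − 1) ⇒ r·2 = 615 − 1 = 614 ⇒ r = 307.
Block count: bk = vr ⇒ b·3 = 615·307 = 188805 ⇒ b = 62935.

r = 307, b = 62935.


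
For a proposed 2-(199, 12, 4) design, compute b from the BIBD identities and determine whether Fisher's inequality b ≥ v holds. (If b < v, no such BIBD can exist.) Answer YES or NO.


b = λv(v − 1)/(k(k − 1)) = 4·199·198/(12·11) = 157608/132 = 1194.
Compare with v = 199: b ≥ v, so Fisher's inequality holds.

YES


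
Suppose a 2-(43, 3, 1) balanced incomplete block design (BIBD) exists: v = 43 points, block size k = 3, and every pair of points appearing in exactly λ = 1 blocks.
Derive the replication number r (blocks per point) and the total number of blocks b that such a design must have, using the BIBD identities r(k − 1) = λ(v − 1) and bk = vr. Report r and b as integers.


Any 2-(v, k, λ) BIBD satisfies two necessary conditions:
  (i)  Each point sits in r blocks, and counting incidences through any fixed point gives r(k − 1) = λ(v − 1), so r = λ(v − 1)/(k − 1).
  (ii) Total incidences bk = vr, so b = vr/k.
Step 1: r = λ(v − 1)/(k − 1) = 1·(43 − 1)/(3 − 1) = 1·42/2 = 42/2 = 21.
Step 2: b = vr/k = 43·21/3 = 903/3 = 301.
Check integrality: r = 21 ∈ Z ✓, b = 301 ∈ Z ✓.
(These identities are necessary conditions: they determine r and b for any design with these parameters, but do not by themselves prove that one exists.)

r = 21, b = 301.


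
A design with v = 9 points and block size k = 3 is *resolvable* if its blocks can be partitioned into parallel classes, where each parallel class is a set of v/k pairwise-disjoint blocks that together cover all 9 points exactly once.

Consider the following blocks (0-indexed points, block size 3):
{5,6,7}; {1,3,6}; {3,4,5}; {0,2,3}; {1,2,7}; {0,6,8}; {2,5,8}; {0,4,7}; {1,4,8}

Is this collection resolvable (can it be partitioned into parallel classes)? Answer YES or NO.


v = 9, block size k = 3, number of blocks = 9.
For resolvability, blocks must partition into parallel classes of size v/k = 3.
Total blocks must therefore be a multiple of 3: 9 = 3·3 + 0 ⇒ divisible ✓.
Greedy packing gives 3 candidate class(es). Each should be a full parallel class (size 3, covers all 9 points).
  Class 1 (3 blocks): {5,6,7}; {0,2,3}; {1,4,8}. Points covered: [0, 1, 2, 3, 4, 5, 6, 7, 8].
  Class 2 (3 blocks): {1,3,6}; {2,5,8}; {0,4,7}. Points covered: [0, 1, 2, 3, 4, 5, 6, 7, 8].
  Class 3 (3 blocks): {3,4,5}; {1,2,7}; {0,6,8}. Points covered: [0, 1, 2, 3, 4, 5, 6, 7, 8].
All classes full (size 3)? YES. All classes cover every point? YES.
Resolvable? YES.

YES


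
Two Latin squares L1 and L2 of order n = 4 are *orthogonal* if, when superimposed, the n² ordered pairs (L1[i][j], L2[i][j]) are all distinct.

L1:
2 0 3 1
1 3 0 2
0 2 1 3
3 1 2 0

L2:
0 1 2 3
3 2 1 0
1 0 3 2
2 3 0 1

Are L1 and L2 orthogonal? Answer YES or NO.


Form the n² = 16 superimposed pairs (L1[i][j], L2[i][j]), row by row (rows and columns indexed from 0):
row 0: (2,0) (0,1) (3,2) (1,3)
row 1: (1,3) (3,2) (0,1) (2,0)
row 2: (0,1) (2,0) (1,3) (3,2)
row 3: (3,2) (1,3) (2,0) (0,1)
Orthogonality requires all 16 pairs distinct.
But the pair (1,3) repeats: cell (0,3) has L1 = 1, L2 = 3, and cell (1,0) has L1 = 1, L2 = 3.
A repeated pair means some other pair never occurs (only 4 distinct pairs out of 16), so the squares are not orthogonal.
Conclusion: NO.

NO


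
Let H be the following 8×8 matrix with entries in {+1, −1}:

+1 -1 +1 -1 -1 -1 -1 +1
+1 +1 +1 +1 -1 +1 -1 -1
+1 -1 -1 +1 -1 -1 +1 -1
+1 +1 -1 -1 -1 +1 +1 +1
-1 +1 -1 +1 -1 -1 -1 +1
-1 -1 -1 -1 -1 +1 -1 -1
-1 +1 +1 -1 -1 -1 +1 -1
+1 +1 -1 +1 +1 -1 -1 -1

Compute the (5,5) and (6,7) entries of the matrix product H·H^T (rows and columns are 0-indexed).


Row 5 of H: [-1, -1, -1, -1, -1, 1, -1, -1].
Row 6 of H: [-1, 1, 1, -1, -1, -1, 1, -1].
Row 7 of H: [1, 1, -1, 1, 1, -1, -1, -1].
(H·H^T)[5][5] = Σ_j H[5][j]·H[5][j] = (-1)² + (-1)² + (-1)² + (-1)² + (-1)² + (1)² + (-1)² + (-1)² = 1 + 1 + 1 + 1 + 1 + 1 + 1 + 1 = 8.
(H·H^T)[6][7] = Σ_j H[6][j]·H[7][j] = (-1)·(1) + (1)·(1) + (1)·(-1) + (-1)·(1) + (-1)·(1) + (-1)·(-1) + (1)·(-1) + (-1)·(-1) = -1 + 1 + -1 + -1 + -1 + 1 + -1 + 1 = -2.
Rows 6 and 7 are not orthogonal (dot product = -2 ≠ 0), so H is not a Hadamard matrix.

(5,5) entry = 8; (6,7) entry = -2.


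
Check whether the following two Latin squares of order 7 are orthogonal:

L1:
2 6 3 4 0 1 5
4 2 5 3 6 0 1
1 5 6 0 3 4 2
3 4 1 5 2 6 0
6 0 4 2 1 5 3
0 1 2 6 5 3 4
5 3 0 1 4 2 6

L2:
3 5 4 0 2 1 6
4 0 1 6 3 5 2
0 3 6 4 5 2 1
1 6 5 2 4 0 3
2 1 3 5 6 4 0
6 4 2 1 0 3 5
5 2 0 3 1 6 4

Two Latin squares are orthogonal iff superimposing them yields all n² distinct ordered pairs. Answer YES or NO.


Form the n² = 49 superimposed pairs (L1[i][j], L2[i][j]), row by row (rows and columns indexed from 0):
row 0: (2,3) (6,5) (3,4) (4,0) (0,2) (1,1) (5,6)
row 1: (4,4) (2,0) (5,1) (3,6) (6,3) (0,5) (1,2)
row 2: (1,0) (5,3) (6,6) (0,4) (3,5) (4,2) (2,1)
row 3: (3,1) (4,6) (1,5) (5,2) (2,4) (6,0) (0,3)
row 4: (6,2) (0,1) (4,3) (2,5) (1,6) (5,4) (3,0)
row 5: (0,6) (1,4) (2,2) (6,1) (5,0) (3,3) (4,5)
row 6: (5,5) (3,2) (0,0) (1,3) (4,1) (2,6) (6,4)
Orthogonality requires all 49 pairs distinct.
Check by first coordinate: for each symbol s of L1, list the L2 entries in the n cells where L1 = s; they must all differ.
  L1 = 0: L2 entries (in reading order) 2, 5, 4, 3, 1, 6, 0 — all 7 distinct ✓
  L1 = 1: L2 entries (in reading order) 1, 2, 0, 5, 6, 4, 3 — all 7 distinct ✓
  L1 = 2: L2 entries (in reading order) 3, 0, 1, 4, 5, 2, 6 — all 7 distinct ✓
  L1 = 3: L2 entries (in reading order) 4, 6, 5, 1, 0, 3, 2 — all 7 distinct ✓
  L1 = 4: L2 entries (in reading order) 0, 4, 2, 6, 3, 5, 1 — all 7 distinct ✓
  L1 = 5: L2 entries (in reading order) 6, 1, 3, 2, 4, 0, 5 — all 7 distinct ✓
  L1 = 6: L2 entries (in reading order) 5, 3, 6, 0, 2, 1, 4 — all 7 distinct ✓
Every symbol of L1 meets every symbol of L2 exactly once, so all 49 pairs are distinct (49 of 49).
Conclusion: YES.

YES


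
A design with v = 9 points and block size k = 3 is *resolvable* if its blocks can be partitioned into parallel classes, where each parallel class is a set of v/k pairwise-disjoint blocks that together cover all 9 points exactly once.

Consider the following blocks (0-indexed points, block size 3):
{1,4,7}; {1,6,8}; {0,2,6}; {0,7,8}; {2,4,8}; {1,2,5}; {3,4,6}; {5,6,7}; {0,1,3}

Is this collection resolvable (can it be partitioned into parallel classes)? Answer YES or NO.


v = 9, block size k = 3, number of blocks = 9.
For resolvability, blocks must partition into parallel classes of size v/k = 3.
Total blocks must therefore be a multiple of 3: 9 = 3·3 + 0 ⇒ divisible ✓.
Consider block {1,4,7}. The only other block(s) in the collection disjoint from it are {0,2,6} — just 1 block(s). Any parallel class containing {1,4,7} would need 2 other blocks each disjoint from it, so no parallel class of size 3 can contain {1,4,7}.
Since every block must belong to some parallel class in a resolution, the collection cannot be partitioned into parallel classes.
Resolvable? NO.

NO


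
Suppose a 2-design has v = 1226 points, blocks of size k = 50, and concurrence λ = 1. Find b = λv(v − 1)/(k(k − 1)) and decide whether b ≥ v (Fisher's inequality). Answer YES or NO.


b = λv(v − 1)/(k(k − 1)) = 1·1226·1225/(50·49) = 1501850/2450 = 613.
Compare with v = 1226: b < v, so Fisher's inequality fails.

NO


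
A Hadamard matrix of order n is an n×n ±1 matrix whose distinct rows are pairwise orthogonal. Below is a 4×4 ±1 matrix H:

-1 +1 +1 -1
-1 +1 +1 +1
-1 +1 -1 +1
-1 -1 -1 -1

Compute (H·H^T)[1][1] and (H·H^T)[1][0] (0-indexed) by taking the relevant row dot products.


Row 0 of H: [-1, 1, 1, -1].
Row 1 of H: [-1, 1, 1, 1].
(H·H^T)[1][1] = Σ_j H[1][j]·H[1][j] = (-1)² + (1)² + (1)² + (1)² = 1 + 1 + 1 + 1 = 4.
(H·H^T)[1][0] = Σ_j H[1][j]·H[0][j] = (-1)·(-1) + (1)·(1) + (1)·(1) + (1)·(-1) = 1 + 1 + 1 + -1 = 2.
Rows 1 and 0 are not orthogonal (dot product = 2 ≠ 0), so H is not a Hadamard matrix.

(1,1) entry = 4; (1,0) entry = 2.


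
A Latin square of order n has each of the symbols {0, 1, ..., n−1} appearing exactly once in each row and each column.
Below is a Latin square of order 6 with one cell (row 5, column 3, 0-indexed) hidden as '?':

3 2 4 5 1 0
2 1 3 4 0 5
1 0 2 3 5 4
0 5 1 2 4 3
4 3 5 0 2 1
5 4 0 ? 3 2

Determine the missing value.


Row 5 contains symbols [0, 2, 3, 4, 5] — missing [1].
Column 3 contains symbols [0, 2, 3, 4, 5] — missing [1].
The missing symbol must appear in both missing sets; intersection = [1].
Therefore the hidden value is 1.

Missing value = 1.


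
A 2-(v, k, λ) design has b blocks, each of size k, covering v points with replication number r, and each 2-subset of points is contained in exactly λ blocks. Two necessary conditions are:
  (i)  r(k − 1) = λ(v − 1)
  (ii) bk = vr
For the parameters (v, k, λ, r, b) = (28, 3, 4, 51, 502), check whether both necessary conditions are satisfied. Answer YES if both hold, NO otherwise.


Condition (i): r(k − 1) = 51·2 = 102; λ(v − 1) = 4·27 = 108. Match? NO.
Condition (ii): bk = 502·3 = 1506; vr = 28·51 = 1428. Match? NO.
Both conditions hold? NO.

NO


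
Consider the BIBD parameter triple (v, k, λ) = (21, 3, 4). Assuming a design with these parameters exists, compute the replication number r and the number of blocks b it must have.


Any 2-(v, k, λ) BIBD satisfies two necessary conditions:
  (i)  Each point sits in r blocks, and counting incidences through any fixed point gives r(k − 1) = λ(v − 1), so r = λ(v − 1)/(k − 1).
  (ii) Total incidences bk = vr, so b = vr/k.
Step 1: r = λ(v − 1)/(k − 1) = 4·(21 − 1)/(3 − 1) = 4·20/2 = 80/2 = 40.
Step 2: b = vr/k = 21·40/3 = 840/3 = 280.
Check integrality: r = 40 ∈ Z ✓, b = 280 ∈ Z ✓.
(These identities are necessary conditions: they determine r and b for any design with these parameters, but do not by themselves prove that one exists.)

r = 40, b = 280.


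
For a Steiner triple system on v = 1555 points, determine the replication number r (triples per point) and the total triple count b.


An STS(v) is a 2-(v, 3, 1) BIBD: block size k = 3, λ = 1.
Replication: r(k − 1) = λ(v − 1) ⇒ r·2 = 1555 − 1 = 1554 ⇒ r = 777.
Block count: bk = vr ⇒ b·3 = 1555·777 = 1208235 ⇒ b = 402745.

r = 777, b = 402745.


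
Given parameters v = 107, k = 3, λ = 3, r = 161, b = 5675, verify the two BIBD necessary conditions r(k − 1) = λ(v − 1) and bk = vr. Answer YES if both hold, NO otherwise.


Condition (i): r(k − 1) = 161·2 = 322; λ(v − 1) = 3·106 = 318. Match? NO.
Condition (ii): bk = 5675·3 = 17025; vr = 107·161 = 17227. Match? NO.
Both conditions hold? NO.

NO


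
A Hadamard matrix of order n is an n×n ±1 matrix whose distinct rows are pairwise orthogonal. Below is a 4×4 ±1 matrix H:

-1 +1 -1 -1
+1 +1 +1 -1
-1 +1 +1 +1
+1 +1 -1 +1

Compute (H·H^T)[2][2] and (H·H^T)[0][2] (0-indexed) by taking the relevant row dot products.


Row 0 of H: [-1, 1, -1, -1].
Row 2 of H: [-1, 1, 1, 1].
(H·H^T)[2][2] = Σ_j H[2][j]·H[2][j] = (-1)² + (1)² + (1)² + (1)² = 1 + 1 + 1 + 1 = 4.
(H·H^T)[0][2] = Σ_j H[0][j]·H[2][j] = (-1)·(-1) + (1)·(1) + (-1)·(1) + (-1)·(1) = 1 + 1 + -1 + -1 = 0.
So rows 0 and 2 are orthogonal; the diagonal entry equals n = 4.

(2,2) entry = 4; (0,2) entry = 0.


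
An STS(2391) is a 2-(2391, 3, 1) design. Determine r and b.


An STS(v) is a 2-(v, 3, 1) BIBD: block size k = 3, λ = 1.
Replication: r(k − 1) = λ(v − 1) ⇒ r·2 = 2391 − 1 = 2390 ⇒ r = 1195.
Block count: b = v(v − 1)/6 = 2391·2390/6 = 5714490/6 = 952415.
(Check via bk = vr: 952415·3 = 2857245 = 2391·1195 = 2857245 ✓.)

r = 1195, b = 952415.


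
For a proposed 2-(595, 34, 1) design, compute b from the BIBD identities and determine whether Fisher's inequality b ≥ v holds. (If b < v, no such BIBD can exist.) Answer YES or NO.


b = λv(v − 1)/(k(k − 1)) = 1·595·594/(34·33) = 353430/1122 = 315.
Compare with v = 595: b < v, so Fisher's inequality fails.

NO


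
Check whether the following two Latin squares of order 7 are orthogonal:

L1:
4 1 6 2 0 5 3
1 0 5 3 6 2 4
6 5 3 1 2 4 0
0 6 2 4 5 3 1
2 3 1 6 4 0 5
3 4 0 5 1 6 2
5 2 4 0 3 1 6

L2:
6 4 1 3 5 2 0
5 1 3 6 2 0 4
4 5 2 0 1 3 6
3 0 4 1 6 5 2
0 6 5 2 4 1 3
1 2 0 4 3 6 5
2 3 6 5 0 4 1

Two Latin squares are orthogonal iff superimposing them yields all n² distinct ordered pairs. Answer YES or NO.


Form the n² = 49 superimposed pairs (L1[i][j], L2[i][j]), row by row (rows and columns indexed from 0):
row 0: (4,6) (1,4) (6,1) (2,3) (0,5) (5,2) (3,0)
row 1: (1,5) (0,1) (5,3) (3,6) (6,2) (2,0) (4,4)
row 2: (6,4) (5,5) (3,2) (1,0) (2,1) (4,3) (0,6)
row 3: (0,3) (6,0) (2,4) (4,1) (5,6) (3,5) (1,2)
row 4: (2,0) (3,6) (1,5) (6,2) (4,4) (0,1) (5,3)
row 5: (3,1) (4,2) (0,0) (5,4) (1,3) (6,6) (2,5)
row 6: (5,2) (2,3) (4,6) (0,5) (3,0) (1,4) (6,1)
Orthogonality requires all 49 pairs distinct.
But the pair (2,0) repeats: cell (1,5) has L1 = 2, L2 = 0, and cell (4,0) has L1 = 2, L2 = 0.
A repeated pair means some other pair never occurs (only 35 distinct pairs out of 49), so the squares are not orthogonal.
Conclusion: NO.

NO


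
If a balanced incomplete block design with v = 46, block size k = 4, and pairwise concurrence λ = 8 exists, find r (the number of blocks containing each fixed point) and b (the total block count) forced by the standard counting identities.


Any 2-(v, k, λ) BIBD satisfies two necessary conditions:
  (i)  Each point sits in r blocks, and counting incidences through any fixed point gives r(k − 1) = λ(v − 1), so r = λ(v − 1)/(k − 1).
  (ii) Total incidences bk = vr, so b = vr/k.
Step 1: r = λ(v − 1)/(k − 1) = 8·(46 − 1)/(4 − 1) = 8·45/3 = 360/3 = 120.
Step 2: b = vr/k = 46·120/4 = 5520/4 = 1380.
Check integrality: r = 120 ∈ Z ✓, b = 1380 ∈ Z ✓.
(These identities are necessary conditions: they determine r and b for any design with these parameters, but do not by themselves prove that one exists.)

r = 120, b = 1380.


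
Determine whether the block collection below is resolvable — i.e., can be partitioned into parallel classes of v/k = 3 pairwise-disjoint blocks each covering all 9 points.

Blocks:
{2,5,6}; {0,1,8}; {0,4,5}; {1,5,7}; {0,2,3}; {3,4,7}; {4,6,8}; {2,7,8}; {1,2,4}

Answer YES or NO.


v = 9, block size k = 3, number of blocks = 9.
For resolvability, blocks must partition into parallel classes of size v/k = 3.
Total blocks must therefore be a multiple of 3: 9 = 3·3 + 0 ⇒ divisible ✓.
Consider block {0,4,5}. The only other block(s) in the collection disjoint from it are {2,7,8} — just 1 block(s). Any parallel class containing {0,4,5} would need 2 other blocks each disjoint from it, so no parallel class of size 3 can contain {0,4,5}.
Since every block must belong to some parallel class in a resolution, the collection cannot be partitioned into parallel classes.
Resolvable? NO.

NO


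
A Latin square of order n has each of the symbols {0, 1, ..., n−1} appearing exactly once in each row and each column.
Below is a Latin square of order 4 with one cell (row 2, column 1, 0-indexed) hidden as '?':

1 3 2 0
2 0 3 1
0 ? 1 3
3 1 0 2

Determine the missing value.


Row 2 contains symbols [0, 1, 3] — missing [2].
Column 1 contains symbols [0, 1, 3] — missing [2].
The missing symbol must appear in both missing sets; intersection = [2].
Therefore the hidden value is 2.

Missing value = 2.


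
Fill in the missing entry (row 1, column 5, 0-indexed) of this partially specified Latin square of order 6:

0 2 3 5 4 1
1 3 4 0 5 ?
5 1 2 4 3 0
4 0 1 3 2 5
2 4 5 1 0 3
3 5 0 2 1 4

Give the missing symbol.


Row 1 contains symbols [0, 1, 3, 4, 5] — missing [2].
Column 5 contains symbols [0, 1, 3, 4, 5] — missing [2].
The missing symbol must appear in both missing sets; intersection = [2].
Therefore the hidden value is 2.

Missing value = 2.


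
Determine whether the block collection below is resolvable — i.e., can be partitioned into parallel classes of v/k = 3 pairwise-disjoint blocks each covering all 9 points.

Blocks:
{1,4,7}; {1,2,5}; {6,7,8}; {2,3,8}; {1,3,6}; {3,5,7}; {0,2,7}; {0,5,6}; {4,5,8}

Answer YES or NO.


v = 9, block size k = 3, number of blocks = 9.
For resolvability, blocks must partition into parallel classes of size v/k = 3.
Total blocks must therefore be a multiple of 3: 9 = 3·3 + 0 ⇒ divisible ✓.
Consider block {1,2,5}. The only other block(s) in the collection disjoint from it are {6,7,8} — just 1 block(s). Any parallel class containing {1,2,5} would need 2 other blocks each disjoint from it, so no parallel class of size 3 can contain {1,2,5}.
Since every block must belong to some parallel class in a resolution, the collection cannot be partitioned into parallel classes.
Resolvable? NO.

NO


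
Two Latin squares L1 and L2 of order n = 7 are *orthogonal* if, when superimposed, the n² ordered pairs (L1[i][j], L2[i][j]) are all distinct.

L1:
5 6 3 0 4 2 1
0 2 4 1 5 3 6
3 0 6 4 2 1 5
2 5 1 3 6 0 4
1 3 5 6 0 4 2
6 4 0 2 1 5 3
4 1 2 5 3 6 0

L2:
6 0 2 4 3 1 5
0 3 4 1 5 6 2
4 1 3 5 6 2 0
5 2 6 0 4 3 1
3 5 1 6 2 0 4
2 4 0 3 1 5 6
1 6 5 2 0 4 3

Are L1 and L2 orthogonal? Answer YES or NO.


Form the n² = 49 superimposed pairs (L1[i][j], L2[i][j]), row by row (rows and columns indexed from 0):
row 0: (5,6) (6,0) (3,2) (0,4) (4,3) (2,1) (1,5)
row 1: (0,0) (2,3) (4,4) (1,1) (5,5) (3,6) (6,2)
row 2: (3,4) (0,1) (6,3) (4,5) (2,6) (1,2) (5,0)
row 3: (2,5) (5,2) (1,6) (3,0) (6,4) (0,3) (4,1)
row 4: (1,3) (3,5) (5,1) (6,6) (0,2) (4,0) (2,4)
row 5: (6,2) (4,4) (0,0) (2,3) (1,1) (5,5) (3,6)
row 6: (4,1) (1,6) (2,5) (5,2) (3,0) (6,4) (0,3)
Orthogonality requires all 49 pairs distinct.
But the pair (6,2) repeats: cell (1,6) has L1 = 6, L2 = 2, and cell (5,0) has L1 = 6, L2 = 2.
A repeated pair means some other pair never occurs (only 35 distinct pairs out of 49), so the squares are not orthogonal.
Conclusion: NO.

NO


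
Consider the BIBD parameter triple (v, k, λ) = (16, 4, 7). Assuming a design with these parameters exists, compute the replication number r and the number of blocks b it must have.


Any 2-(v, k, λ) BIBD satisfies two necessary conditions:
  (i)  Each point sits in r blocks, and counting incidences through any fixed point gives r(k − 1) = λ(v − 1), so r = λ(v − 1)/(k − 1).
  (ii) Total incidences bk = vr, so b = vr/k.
Step 1: r = λ(v − 1)/(k − 1) = 7·(16 − 1)/(4 − 1) = 7·15/3 = 105/3 = 35.
Step 2: b = vr/k = 16·35/4 = 560/4 = 140.
Check integrality: r = 35 ∈ Z ✓, b = 140 ∈ Z ✓.
(These identities are necessary conditions: they determine r and b for any design with these parameters, but do not by themselves prove that one exists.)

r = 35, b = 140.
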